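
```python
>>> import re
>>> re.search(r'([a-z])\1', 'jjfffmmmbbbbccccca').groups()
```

('j',)

The match spans [0:2] → 'jj'.
Captured: group 1 = 'j'.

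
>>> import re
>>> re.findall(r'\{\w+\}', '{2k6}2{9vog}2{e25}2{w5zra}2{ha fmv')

['{2k6}', '{9vog}', '{e25}', '{w5zra}']

`findall` yields the raw match text (4 of them) because the pattern has no groups.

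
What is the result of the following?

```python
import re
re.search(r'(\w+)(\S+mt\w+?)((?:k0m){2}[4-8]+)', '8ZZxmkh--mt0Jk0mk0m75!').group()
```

The pattern matches one or more of a word character (captured); then one or more of a non-whitespace character, then the literal 'mt', then one or more of a word character (lazy) (captured); then the literal 'k0m' repeated 2 times, then one or more of a character in [4-8] (captured).
`re.search` tries every starting position until one works.
The match spans [0:21] → '8ZZxmkh--mt0Jk0mk0m75'.
Captured: group 1 = '8ZZxmkh', group 2 = '--mt0J', group 3 = 'k0mk0m75'.

'8ZZxmkh--mt0Jk0mk0m75'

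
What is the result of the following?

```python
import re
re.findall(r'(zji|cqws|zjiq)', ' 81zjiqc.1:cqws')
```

['zji', 'cqws']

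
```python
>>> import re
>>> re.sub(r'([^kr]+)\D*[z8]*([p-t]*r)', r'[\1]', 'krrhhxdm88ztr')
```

'krr[hhxdm88zt]'

`\1` in the replacement pulls in group 1's text for each match.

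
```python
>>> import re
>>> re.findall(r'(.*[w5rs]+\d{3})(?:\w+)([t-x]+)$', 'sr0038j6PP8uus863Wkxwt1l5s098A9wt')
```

The pattern matches zero or more of any character, then one or more of one of [w5rs], then exactly 3 of a digit (captured); then one or more of a word character (non-capturing group); then one or more of a character in [t-x] (captured); then anchored at the end.
Walking the string: at [0:33] match 'sr0038j6PP8uus863Wkxwt1l5s098A9wt', groups = ('sr0038j6PP8uus863Wkxwt1l5s098', 't').
`findall` packs the 2 group values into a tuple for every match.

[('sr0038j6PP8uus863Wkxwt1l5s098', 't')]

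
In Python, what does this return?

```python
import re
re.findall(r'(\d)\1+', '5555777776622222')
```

After group 1 captures some text, `\1` only succeeds where that same text appears again.
With a single group, `findall` returns only what that group captured — 4 items.

['5', '7', '6', '2']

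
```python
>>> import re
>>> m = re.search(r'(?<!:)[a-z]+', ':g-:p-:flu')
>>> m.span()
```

(8, 10)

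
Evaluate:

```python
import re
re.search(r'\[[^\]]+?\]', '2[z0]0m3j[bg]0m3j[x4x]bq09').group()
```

'[z0]'

The match spans [1:5] → '[z0]'.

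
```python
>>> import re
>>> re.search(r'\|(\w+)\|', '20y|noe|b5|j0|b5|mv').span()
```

(3, 8)

`re.search` scans for the first position where the pattern succeeds.
The match spans [3:8] → '|noe|'.
Captured: group 1 = 'noe'.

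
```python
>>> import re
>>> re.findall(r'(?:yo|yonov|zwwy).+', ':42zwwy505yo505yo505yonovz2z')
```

Scanning left to right: at [3:28] → 'zwwy505yo505yo505yonovz2z'.
`findall` yields the raw match text (1 of them) because the pattern has no groups.

['zwwy505yo505yo505yonovz2z']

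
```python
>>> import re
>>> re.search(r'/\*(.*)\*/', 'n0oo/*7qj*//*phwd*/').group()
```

'/*7qj*//*phwd*/'

`re.search` scans for the first position where the pattern succeeds.
The match spans [4:19] → '/*7qj*//*phwd*/'.
Captured: group 1 = '7qj*//*phwd'.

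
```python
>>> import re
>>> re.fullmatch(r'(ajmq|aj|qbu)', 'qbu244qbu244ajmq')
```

None

`re.fullmatch` is like wrapping the pattern in `^…$` (in single-line mode).
Here the string isn't matched end-to-end, so the call returns None.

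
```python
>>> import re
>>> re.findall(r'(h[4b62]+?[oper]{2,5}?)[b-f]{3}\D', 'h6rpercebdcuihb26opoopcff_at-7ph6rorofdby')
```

['h6rper', 'hb26opoop', 'h6roro']

`findall` collects group 1 from each match (3 total).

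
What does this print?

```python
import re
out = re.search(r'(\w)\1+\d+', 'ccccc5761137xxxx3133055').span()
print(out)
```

A backreference is literal: `\1` must see the identical characters the first group matched.
Unlike `match`, `search` isn't anchored — it looks for the pattern anywhere in the string.
The match spans [0:12] → 'ccccc5761137'.
Captured: group 1 = 'c'.

(0, 12)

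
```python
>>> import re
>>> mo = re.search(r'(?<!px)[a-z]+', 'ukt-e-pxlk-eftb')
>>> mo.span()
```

(0, 3)

`(?!…)`/`(?<!…)` only lets a position through if the neighbouring text does NOT match; no characters are consumed.
`re.search` scans for the first position where the pattern succeeds.
The match spans [0:3] → 'ukt'.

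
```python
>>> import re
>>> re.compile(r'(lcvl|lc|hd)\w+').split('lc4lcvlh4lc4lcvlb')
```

['', 'lc', '']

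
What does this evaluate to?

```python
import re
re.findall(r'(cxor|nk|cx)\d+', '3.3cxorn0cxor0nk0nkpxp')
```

Walking the string: at [9:14] match 'cxor0', group 1 = 'cxor'; at [14:17] match 'nk0', group 1 = 'nk'.
One capturing group, so `findall` returns just the captured substring from each match — 2 in all.

['cxor', 'nk']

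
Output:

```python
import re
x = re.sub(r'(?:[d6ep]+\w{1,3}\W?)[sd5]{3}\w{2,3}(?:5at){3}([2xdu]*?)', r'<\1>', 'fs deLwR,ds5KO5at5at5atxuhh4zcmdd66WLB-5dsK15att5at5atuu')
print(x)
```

fs <>xuhh4zcmdd66WLB-5dsK15att5at5atuu

Because the quantifier is non-greedy, it stops expanding at the earliest point where the rest of the pattern can succeed.
The replacement refers to a captured group, so each match is rewritten using its own captured text.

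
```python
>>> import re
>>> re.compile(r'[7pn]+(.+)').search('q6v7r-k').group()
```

'7r-k'

The pattern matches one or more of one of [7pn]; then one or more of any character (captured).
Unlike `match`, `search` isn't anchored — it looks for the pattern anywhere in the string.
The match spans [3:7] → '7r-k'.
Captured: group 1 = 'r-k'.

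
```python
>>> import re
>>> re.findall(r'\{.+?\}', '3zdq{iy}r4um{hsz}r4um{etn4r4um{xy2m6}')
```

['{iy}', '{hsz}', '{etn4r4um{xy2m6}']

Walking the string: at [4:8] → '{iy}'; at [12:17] → '{hsz}'; at [21:37] → '{etn4r4um{xy2m6}'.
Since nothing is captured, `findall` lists the 3 matched substrings directly.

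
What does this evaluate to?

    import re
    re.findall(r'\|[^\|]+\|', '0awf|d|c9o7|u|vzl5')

['|d|', '|u|']

No capturing groups, so `findall` returns the 2 full match strings.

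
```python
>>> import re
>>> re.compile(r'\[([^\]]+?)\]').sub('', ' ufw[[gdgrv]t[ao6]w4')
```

Matches: at [4:12] → '[[gdgrv]'; at [13:18] → '[ao6]'.
`sub` substitutes '' at each match site.

' ufwtw4'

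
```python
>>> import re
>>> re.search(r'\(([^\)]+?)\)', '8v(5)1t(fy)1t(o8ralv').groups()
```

The match spans [2:5] → '(5)'.
Captured: group 1 = '5'.

('5',)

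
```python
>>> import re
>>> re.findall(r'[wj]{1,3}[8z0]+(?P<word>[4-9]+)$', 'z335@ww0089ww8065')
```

This matches 1 to 3 of one of [wj]; then one or more of one of [8z0]; then one or more of a character in [4-9] (captured as 'word'); then anchored at the end.
Because there's exactly one group, `findall` drops the full match and keeps group 1 from the one hit.

['65']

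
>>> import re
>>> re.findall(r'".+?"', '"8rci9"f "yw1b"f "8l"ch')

['"8rci9"', '"yw1b"', '"8l"']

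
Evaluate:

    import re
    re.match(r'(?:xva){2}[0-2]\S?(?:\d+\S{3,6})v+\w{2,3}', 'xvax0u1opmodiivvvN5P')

`match` is anchored at position 0; if the pattern doesn't fit there, it returns None.
Here the string doesn't start with a match, so the call returns None.

None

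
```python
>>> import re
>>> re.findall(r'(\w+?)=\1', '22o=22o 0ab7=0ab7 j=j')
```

['22o', '0ab7', 'j']

The backreference `\1` re-matches whatever the first group consumed, character for character.
Matches: at [0:7] match '22o=22o', group 1 = '22o'; at [8:17] match '0ab7=0ab7', group 1 = '0ab7'; at [18:21] match 'j=j', group 1 = 'j'.
Because there's exactly one group, `findall` drops the full match and keeps group 1 from each hit.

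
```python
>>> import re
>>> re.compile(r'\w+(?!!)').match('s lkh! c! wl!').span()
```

The negative lookaround is zero-width — it rules out positions where the adjacent text would match, without consuming anything.
`re.match` only tries the pattern at the start of the string.
The match spans [0:1] → 's'.

(0, 1)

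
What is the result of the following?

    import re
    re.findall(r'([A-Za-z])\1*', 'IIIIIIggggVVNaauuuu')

`\1` is not a pattern — it's the concrete string captured by group 1, re-applied verbatim.
Walking the string: at [0:6] match 'IIIIII', group 1 = 'I'; at [6:10] match 'gggg', group 1 = 'g'; at [10:12] match 'VV', group 1 = 'V'; at [12:13] match 'N', group 1 = 'N'; at [13:15] match 'aa', group 1 = 'a'; ….
Because there's exactly one group, `findall` drops the full match and keeps group 1 from each hit.

['I', 'g', 'V', 'N', 'a', 'u']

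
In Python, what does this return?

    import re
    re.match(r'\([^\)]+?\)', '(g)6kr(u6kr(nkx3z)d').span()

`re.match` won't scan ahead — the pattern has to work from the very first character.
The match spans [0:3] → '(g)'.

(0, 3)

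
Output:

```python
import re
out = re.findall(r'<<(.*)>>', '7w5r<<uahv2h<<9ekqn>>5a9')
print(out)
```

['uahv2h<<9ekqn']

Scanning left to right: at [4:21] match '<<uahv2h<<9ekqn>>', group 1 = 'uahv2h<<9ekqn'.
Because there's exactly one group, `findall` drops the full match and keeps group 1 from the one hit.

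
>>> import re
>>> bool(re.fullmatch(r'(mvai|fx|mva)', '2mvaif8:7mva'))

`re.fullmatch` requires the pattern to consume the entire string.
Here there's no way to consume every character, so the call returns None, and `bool(None)` is False.

False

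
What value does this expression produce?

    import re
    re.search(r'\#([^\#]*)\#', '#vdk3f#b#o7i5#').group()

'#vdk3f#'

`re.search` tries every starting position until one works.
The match spans [0:7] → '#vdk3f#'.
Captured: group 1 = 'vdk3f'.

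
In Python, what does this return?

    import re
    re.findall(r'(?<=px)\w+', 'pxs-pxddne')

['s', 'ddne']

Lookahead/lookbehind check context without consuming it, so the matched span excludes the asserted characters.
Since nothing is captured, `findall` lists the 2 matched substrings directly.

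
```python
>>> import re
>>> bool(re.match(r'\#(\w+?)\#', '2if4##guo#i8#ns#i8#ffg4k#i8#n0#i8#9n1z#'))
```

False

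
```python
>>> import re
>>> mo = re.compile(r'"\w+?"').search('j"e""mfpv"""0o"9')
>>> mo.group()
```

The match spans [1:4] → '"e"'.

'"e"'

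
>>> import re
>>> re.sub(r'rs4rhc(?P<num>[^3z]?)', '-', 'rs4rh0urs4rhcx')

Pattern: the literal 'rs4', then the literal 'rhc'; then optionally any character except [3z] (captured as 'num').
Matches: at [7:14] → 'rs4rhcx'.
Every occurrence is swapped for '-'.

'rs4rh0u-'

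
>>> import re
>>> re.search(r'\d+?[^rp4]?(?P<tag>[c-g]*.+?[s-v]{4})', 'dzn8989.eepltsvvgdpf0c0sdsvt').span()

This matches one or more of a digit (lazy), then optionally any character except [rp4]; then zero or more of a character in [c-g], then one or more of any character (lazy), then exactly 4 of a character in [s-v] (captured as 'tag').
Unlike `match`, `search` isn't anchored — it looks for the pattern anywhere in the string.
The match spans [3:16] → '8989.eepltsvv'.
Captured: group 1 = '89.eepltsvv'.

(3, 16)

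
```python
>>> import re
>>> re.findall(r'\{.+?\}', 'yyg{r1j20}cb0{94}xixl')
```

['{r1j20}', '{94}']

The `?` after the quantifier makes it lazy — it takes as little as possible before letting the rest of the pattern try.
With no groups in the pattern, `findall` gives back each whole match — 2 here.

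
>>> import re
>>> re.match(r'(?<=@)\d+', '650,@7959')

None

With `match`, the pattern is implicitly anchored at the beginning.
Here the string doesn't start with a match, so the call returns None.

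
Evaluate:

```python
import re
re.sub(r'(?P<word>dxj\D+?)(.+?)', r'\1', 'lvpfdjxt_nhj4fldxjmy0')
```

'lvpfdjxt_nhj4fldxjm0'

The replacement refers to a captured group, so each match is rewritten using its own captured text.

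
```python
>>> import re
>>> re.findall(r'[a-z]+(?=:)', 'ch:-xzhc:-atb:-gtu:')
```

['ch', 'xzhc', 'atb', 'gtu']

The positive lookaround only admits positions where the adjacent text matches; those characters stay outside the span.
Matches: at [0:2] → 'ch'; at [4:8] → 'xzhc'; at [10:13] → 'atb'; at [15:18] → 'gtu'.
With no groups in the pattern, `findall` gives back each whole match — 4 here.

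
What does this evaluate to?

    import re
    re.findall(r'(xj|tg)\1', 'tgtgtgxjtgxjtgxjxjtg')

['tg', 'xj']

A backreference is literal: `\1` must see the identical characters the first group matched.
Matches: at [0:4] match 'tgtg', group 1 = 'tg'; at [14:18] match 'xjxj', group 1 = 'xj'.
`findall` collects group 1 from each match (2 total).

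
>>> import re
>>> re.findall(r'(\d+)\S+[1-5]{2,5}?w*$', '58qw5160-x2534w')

This matches one or more of a digit (captured); then one or more of a non-whitespace character; then 2 to 5 of a character in [1-5] (lazy), then zero or more of a literal 'w'; then anchored at the end.
Walking the string: at [0:15] match '58qw5160-x2534w', group 1 = '58'.
One capturing group, so `findall` returns just the captured substring from the one match — 1 in all.

['58']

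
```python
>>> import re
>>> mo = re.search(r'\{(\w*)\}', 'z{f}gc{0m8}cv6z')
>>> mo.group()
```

'{f}'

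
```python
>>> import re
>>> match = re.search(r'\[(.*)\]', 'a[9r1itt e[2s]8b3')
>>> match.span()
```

The match spans [1:14] → '[9r1itt e[2s]'.

(1, 14)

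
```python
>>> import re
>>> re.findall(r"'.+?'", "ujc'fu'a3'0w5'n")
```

A non-greedy quantifier consumes as few characters as it can — just enough that the remainder of the pattern still matches from where it stops; whatever follows it matches normally.
With no groups in the pattern, `findall` gives back each whole match — 2 here.

["'fu'", "'0w5'"]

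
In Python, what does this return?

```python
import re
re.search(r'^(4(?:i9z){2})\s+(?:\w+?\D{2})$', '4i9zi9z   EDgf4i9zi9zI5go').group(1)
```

'4i9zi9z'

This matches anchored at the start of the string; then a literal '4', then the literal 'i9z' repeated 2 times (captured); then one or more of whitespace; then one or more of a word character (lazy), then exactly 2 of a non-digit (non-capturing group); then anchored at the end.
`search` walks the string left to right and returns the first match it finds.
The match spans [0:25] → '4i9zi9z   EDgf4i9zi9zI5go'.
Captured: group 1 = '4i9zi9z'.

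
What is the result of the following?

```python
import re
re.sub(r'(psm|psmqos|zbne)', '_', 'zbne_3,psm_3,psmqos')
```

Branches in `(...|...)` are attempted left-to-right; the first branch that allows the whole pattern to succeed is taken.
Each match is replaced by '_'.

'__3,__3,_qos'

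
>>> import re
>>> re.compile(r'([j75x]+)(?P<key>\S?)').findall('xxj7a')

This matches one or more of one of [j75x] (captured); then optionally a non-whitespace character (captured as 'key').
Matches: at [0:5] match 'xxj7a', groups = ('xxj7', 'a').
With 2 capturing groups, `findall` returns a 2-tuple per match.

[('xxj7', 'a')]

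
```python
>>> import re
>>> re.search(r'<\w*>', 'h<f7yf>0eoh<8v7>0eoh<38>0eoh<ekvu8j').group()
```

Unlike `match`, `search` isn't anchored — it looks for the pattern anywhere in the string.
The match spans [1:7] → '<f7yf>'.

'<f7yf>'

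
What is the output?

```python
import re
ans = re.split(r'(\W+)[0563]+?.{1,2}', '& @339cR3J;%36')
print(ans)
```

Because the quantifier is non-greedy, it stops expanding at the earliest point where the rest of the pattern can succeed.
Because the pattern has a capturing group, `split` also inserts each captured text between the pieces.

['', '& @', 'cR3J', ';%', '']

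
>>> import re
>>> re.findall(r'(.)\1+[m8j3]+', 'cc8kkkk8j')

['c', 'k']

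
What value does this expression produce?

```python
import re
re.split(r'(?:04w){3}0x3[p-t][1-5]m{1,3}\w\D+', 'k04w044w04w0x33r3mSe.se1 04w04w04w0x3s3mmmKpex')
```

Pattern: the literal '04w' repeated 3 times, then the literal '0x3'; then a character in [p-t], then a character in [1-5], then 1 to 3 of the literal 'm'; then a word character; then one or more of a non-digit.
`split` removes every match and returns the 2 fragments in between.

['k04w044w04w0x33r3mSe.se1 ', '']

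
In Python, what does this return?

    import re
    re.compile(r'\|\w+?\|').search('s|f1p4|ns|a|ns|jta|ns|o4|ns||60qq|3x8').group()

The match spans [1:7] → '|f1p4|'.

'|f1p4|'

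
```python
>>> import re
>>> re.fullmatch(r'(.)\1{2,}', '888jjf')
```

None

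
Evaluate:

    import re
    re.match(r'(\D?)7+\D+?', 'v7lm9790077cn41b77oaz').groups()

Pattern: optionally a non-digit (captured); then one or more of the literal '7', then one or more of a non-digit (lazy).
Because the quantifier is non-greedy, it stops expanding at the earliest point where the rest of the pattern can succeed.
`re.match` won't scan ahead — the pattern has to work from the very first character.
The match spans [0:3] → 'v7l'.
Captured: group 1 = 'v'.

('v',)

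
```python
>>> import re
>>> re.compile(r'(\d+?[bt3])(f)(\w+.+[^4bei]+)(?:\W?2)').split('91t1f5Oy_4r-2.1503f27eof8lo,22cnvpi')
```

['91t1f5Oy_4r-2.', '1503', 'f', '27eof8lo,2', 'cnvpi']

The pattern matches one or more of a digit (lazy), then one of [bt3] (captured); then a literal 'f' (captured); then one or more of a word character, then one or more of any character, then one or more of any character except [4bei] (captured); then optionally a non-word character, then a literal '2' (non-capturing group).
Matches to split on: at [14:30] → '1503f27eof8lo,22'.
Because the pattern has a capturing group, `split` also inserts each captured text between the pieces.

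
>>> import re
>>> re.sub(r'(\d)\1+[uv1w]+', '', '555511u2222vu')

A backreference is literal: `\1` must see the identical characters the first group matched.
Matches: at [0:7] → '555511u'; at [7:13] → '2222vu'.
Every occurrence is swapped for ''.

''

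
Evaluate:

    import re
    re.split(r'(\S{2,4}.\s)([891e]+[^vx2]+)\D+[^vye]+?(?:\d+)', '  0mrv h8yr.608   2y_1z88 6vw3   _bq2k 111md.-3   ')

['  0mrv h8yr.608   2y_1z88 6vw3   ', '_bq2k ', '111md', '   ']

The pattern matches 2 to 4 of a non-whitespace character, then any character, then whitespace (captured); then one or more of one of [891e], then one or more of any character except [vx2] (captured); then one or more of a non-digit; then one or more of any character except [vye] (lazy); then one or more of a digit (non-capturing group).
The group in the pattern means `split` returns the separators' captures alongside the pieces.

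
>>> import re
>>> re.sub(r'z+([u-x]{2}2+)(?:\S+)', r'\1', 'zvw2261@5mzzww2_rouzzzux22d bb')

'vw22 bb'

This matches one or more of a literal 'z'; then exactly 2 of a character in [u-x], then one or more of a literal '2' (captured); then one or more of a non-whitespace character (non-capturing group).
Matches: at [0:27] → 'zvw2261@5mzzww2_rouzzzux22d'.
The replacement refers to a captured group, so each match is rewritten using its own captured text.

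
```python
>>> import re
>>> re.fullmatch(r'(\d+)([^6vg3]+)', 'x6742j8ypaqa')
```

None

For `fullmatch`, every character of the input must be accounted for by the pattern.
Here the pattern can't cover the whole string, so the call returns None.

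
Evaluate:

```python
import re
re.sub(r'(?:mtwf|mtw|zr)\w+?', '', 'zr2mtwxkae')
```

'kae'

Each match is replaced by ''.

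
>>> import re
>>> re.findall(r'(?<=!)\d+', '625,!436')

['436']

The `(?=…)`/`(?<=…)` assertion just peeks at neighbouring text; it doesn't advance the match position.
`findall` yields the raw match text (1 of them) because the pattern has no groups.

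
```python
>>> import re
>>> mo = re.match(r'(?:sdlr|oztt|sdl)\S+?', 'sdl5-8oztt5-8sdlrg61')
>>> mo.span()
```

(0, 4)

`re.match` won't scan ahead — the pattern has to work from the very first character.
The match spans [0:4] → 'sdl5'.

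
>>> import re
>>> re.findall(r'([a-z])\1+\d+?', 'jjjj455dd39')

After group 1 captures some text, `\1` only succeeds where that same text appears again.
Scanning left to right: at [0:5] match 'jjjj4', group 1 = 'j'; at [7:10] match 'dd3', group 1 = 'd'.
With a single group, `findall` returns only what that group captured — 2 items.

['j', 'd']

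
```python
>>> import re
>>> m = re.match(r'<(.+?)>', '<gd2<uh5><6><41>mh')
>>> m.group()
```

`re.match` only tries the pattern at the start of the string.
The match spans [0:9] → '<gd2<uh5>'.

'<gd2<uh5>'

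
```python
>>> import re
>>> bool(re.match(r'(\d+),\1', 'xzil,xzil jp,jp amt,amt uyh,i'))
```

`match` is anchored at position 0; if the pattern doesn't fit there, it returns None.
Here the string doesn't start with a match, so the call returns None, and `bool(None)` is False.

False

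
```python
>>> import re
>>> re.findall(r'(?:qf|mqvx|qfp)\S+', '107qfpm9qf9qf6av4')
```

Scanning left to right: at [3:17] → 'qfpm9qf9qf6av4'.
No capturing groups, so `findall` returns the 1 full match string.

['qfpm9qf9qf6av4']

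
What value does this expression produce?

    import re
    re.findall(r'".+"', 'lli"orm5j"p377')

['"orm5j"']

Walking the string: at [3:10] → '"orm5j"'.
Since nothing is captured, `findall` lists the 1 matched substring directly.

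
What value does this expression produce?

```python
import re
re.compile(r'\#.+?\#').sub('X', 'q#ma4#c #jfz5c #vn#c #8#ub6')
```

Lazy quantifiers expand one character at a time until the remainder of the pattern can match.
Matches: at [1:6] → '#ma4#'; at [8:16] → '#jfz5c #'; at [18:22] → '#c #'.
Every occurrence is swapped for 'X'.

'qXc XvnX8#ub6'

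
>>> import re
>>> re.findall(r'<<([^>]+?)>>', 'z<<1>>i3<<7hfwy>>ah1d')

['1', '7hfwy']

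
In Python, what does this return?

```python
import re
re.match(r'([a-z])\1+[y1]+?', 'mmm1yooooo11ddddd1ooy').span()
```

(0, 4)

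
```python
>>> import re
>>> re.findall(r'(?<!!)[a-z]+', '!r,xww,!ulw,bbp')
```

['xww', 'lw', 'bbp']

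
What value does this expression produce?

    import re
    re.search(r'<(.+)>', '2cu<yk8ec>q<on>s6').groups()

('yk8ec>q<on',)

The match spans [3:15] → '<yk8ec>q<on>'.
Captured: group 1 = 'yk8ec>q<on'.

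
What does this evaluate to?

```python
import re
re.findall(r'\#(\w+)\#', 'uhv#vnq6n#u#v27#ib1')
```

Scanning left to right: at [3:10] match '#vnq6n#', group 1 = 'vnq6n'; at [11:16] match '#v27#', group 1 = 'v27'.
With a single group, `findall` returns only what that group captured — 2 items.

['vnq6n', 'v27']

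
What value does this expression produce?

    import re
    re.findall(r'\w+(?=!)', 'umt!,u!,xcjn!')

Lookahead/lookbehind check context without consuming it, so the matched span excludes the asserted characters.
No capturing groups, so `findall` returns the 3 full match strings.

['umt', 'u', 'xcjn']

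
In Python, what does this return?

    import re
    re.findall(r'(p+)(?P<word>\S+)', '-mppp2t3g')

[('ppp', '2t3g')]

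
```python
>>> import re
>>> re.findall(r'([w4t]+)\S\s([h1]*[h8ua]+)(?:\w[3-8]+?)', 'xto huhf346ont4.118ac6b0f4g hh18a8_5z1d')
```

Pattern: one or more of one of [w4t] (captured); then a non-whitespace character, then whitespace; then zero or more of one of [h1], then one or more of one of [h8ua] (captured); then a word character, then one or more of a character in [3-8] (lazy) (non-capturing group).
Walking the string: at [1:9] match 'to huhf3', groups = ('t', 'huh'); at [25:36] match '4g hh18a8_5', groups = ('4', 'hh18a8').
2 groups means each result is a tuple of 2 captured strings — 2 here.

[('t', 'huh'), ('4', 'hh18a8')]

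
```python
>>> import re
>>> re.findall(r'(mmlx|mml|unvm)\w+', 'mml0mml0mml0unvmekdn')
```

Because there's exactly one group, `findall` drops the full match and keeps group 1 from the one hit.

['mml']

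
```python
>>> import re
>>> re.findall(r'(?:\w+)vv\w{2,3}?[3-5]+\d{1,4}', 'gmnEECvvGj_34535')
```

['gmnEECvvGj_34535']

The pattern matches one or more of a word character (non-capturing group); then the literal 'vv', then 2 to 3 of a word character (lazy); then one or more of a character in [3-5], then 1 to 4 of a digit.
Scanning left to right: at [0:16] → 'gmnEECvvGj_34535'.
No capturing groups, so `findall` returns the 1 full match string.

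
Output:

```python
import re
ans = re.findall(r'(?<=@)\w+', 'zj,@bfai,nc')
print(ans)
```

['bfai']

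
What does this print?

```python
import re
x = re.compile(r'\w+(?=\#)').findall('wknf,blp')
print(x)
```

[]

`findall` yields the raw match text (0 of them) because the pattern has no groups.
Nothing in the string satisfies the pattern, so the list is empty.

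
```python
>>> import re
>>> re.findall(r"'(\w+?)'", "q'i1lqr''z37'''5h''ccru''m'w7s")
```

Scanning left to right: at [1:8] match "'i1lqr'", group 1 = 'i1lqr'; at [8:13] match "'z37'", group 1 = 'z37'; at [14:18] match "'5h'", group 1 = '5h'; at [18:24] match "'ccru'", group 1 = 'ccru'; at [24:27] match "'m'", group 1 = 'm'.
With a single group, `findall` returns only what that group captured — 5 items.

['i1lqr', 'z37', '5h', 'ccru', 'm']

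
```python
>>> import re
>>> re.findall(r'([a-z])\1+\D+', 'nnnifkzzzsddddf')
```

A backreference is literal: `\1` must see the identical characters the first group matched.
Matches: at [0:15] match 'nnnifkzzzsddddf', group 1 = 'n'.
With a single group, `findall` returns only what that group captured — 1 item.

['n']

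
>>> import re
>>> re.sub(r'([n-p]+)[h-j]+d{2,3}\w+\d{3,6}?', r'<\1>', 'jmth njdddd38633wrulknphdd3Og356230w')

Pattern: one or more of a character in [n-p] (captured); then one or more of a character in [h-j], then 2 to 3 of the literal 'd', then one or more of a word character; then 3 to 6 of a digit (lazy).
`\1` in the replacement pulls in group 1's text for each match.

'jmth <n>w'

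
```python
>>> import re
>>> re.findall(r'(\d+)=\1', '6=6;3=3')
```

['6', '3']

`\1` has to match the exact text group 1 already captured.
Because there's exactly one group, `findall` drops the full match and keeps group 1 from each hit.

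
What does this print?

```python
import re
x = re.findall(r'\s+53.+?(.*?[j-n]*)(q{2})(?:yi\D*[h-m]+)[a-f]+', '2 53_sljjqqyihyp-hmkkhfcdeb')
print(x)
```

The `?` after the quantifier makes it lazy — it takes as little as possible before letting the rest of the pattern try.
2 groups means the one result is a tuple of 2 captured strings — 1 here.

[('sljj', 'qq')]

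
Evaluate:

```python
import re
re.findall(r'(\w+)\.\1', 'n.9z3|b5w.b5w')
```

A backreference is literal: `\1` must see the identical characters the first group matched.
Walking the string: at [6:13] match 'b5w.b5w', group 1 = 'b5w'.
`findall` collects group 1 from the one match (1 total).

['b5w']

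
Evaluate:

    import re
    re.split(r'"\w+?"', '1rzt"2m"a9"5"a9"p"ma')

Matches to split on: at [4:8] → '"2m"'; at [10:13] → '"5"'; at [15:18] → '"p"'.
Splitting on the pattern gives 4 pieces.

['1rzt', 'a9', 'a9', 'ma']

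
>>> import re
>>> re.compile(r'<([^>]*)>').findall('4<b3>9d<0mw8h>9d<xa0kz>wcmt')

['b3', '0mw8h', 'xa0kz']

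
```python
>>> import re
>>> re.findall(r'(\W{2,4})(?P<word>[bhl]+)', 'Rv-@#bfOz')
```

[('-@#', 'b')]

Pattern: 2 to 4 of a non-word character (captured); then one or more of one of [bhl] (captured as 'word').
Matches: at [2:6] match '-@#b', groups = ('-@#', 'b').
`findall` packs the 2 group values into a tuple for every match.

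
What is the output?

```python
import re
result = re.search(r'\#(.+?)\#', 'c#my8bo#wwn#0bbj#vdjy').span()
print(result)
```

(1, 8)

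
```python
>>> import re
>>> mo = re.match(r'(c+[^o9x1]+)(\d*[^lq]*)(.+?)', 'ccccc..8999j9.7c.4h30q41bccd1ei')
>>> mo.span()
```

(0, 22)

Pattern: one or more of a literal 'c', then one or more of any character except [o9x1] (captured); then zero or more of a digit, then zero or more of any character except [lq] (captured); then one or more of any character (lazy) (captured).
Lazy quantifiers expand one character at a time until the remainder of the pattern can match.
With `match`, the pattern is implicitly anchored at the beginning.
The match spans [0:22] → 'ccccc..8999j9.7c.4h30q'.
Captured: group 1 = 'ccccc..8', group 2 = '999j9.7c.4h30', group 3 = 'q'.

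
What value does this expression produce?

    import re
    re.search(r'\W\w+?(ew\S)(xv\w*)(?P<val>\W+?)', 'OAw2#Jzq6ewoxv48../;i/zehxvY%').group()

'#Jzq6ewoxv48.'

This matches a non-word character, then one or more of a word character (lazy); then the literal 'ew', then a non-whitespace character (captured); then the literal 'xv', then zero or more of a word character (captured); then one or more of a non-word character (lazy) (captured as 'val').
With the lazy modifier that quantifier settles for the fewest repetitions that let the rest of the pattern succeed (the atoms after it are unaffected and can still be greedy).
Unlike `match`, `search` isn't anchored — it looks for the pattern anywhere in the string.
The match spans [4:17] → '#Jzq6ewoxv48.'.
Captured: group 1 = 'ewo', group 2 = 'xv48', group 3 = '.'.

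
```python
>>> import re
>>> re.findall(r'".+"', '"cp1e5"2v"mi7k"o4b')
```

Matches: at [0:15] → '"cp1e5"2v"mi7k"'.
With no groups in the pattern, `findall` gives back each whole match — 1 here.

['"cp1e5"2v"mi7k"']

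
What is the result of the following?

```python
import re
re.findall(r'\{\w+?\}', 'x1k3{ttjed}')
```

['{ttjed}']

Matches: at [4:11] → '{ttjed}'.
No capturing groups, so `findall` returns the 1 full match string.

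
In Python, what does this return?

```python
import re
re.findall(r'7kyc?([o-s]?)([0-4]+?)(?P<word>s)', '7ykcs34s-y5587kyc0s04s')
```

This matches the literal '7ky', then optionally the literal 'c'; then optionally a character in [o-s] (captured); then one or more of a character in [0-4] (lazy) (captured); then a literal 's' (captured as 'word').
`findall` packs the 3 group values into a tuple for every match.

[('', '0', 's')]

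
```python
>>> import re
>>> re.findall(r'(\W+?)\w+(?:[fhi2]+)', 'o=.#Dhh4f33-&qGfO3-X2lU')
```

['=.#', '-&', '-']

The pattern matches one or more of a non-word character (lazy) (captured); then one or more of a word character; then one or more of one of [fhi2] (non-capturing group).
Matches: at [1:9] match '=.#Dhh4f', group 1 = '=.#'; at [11:16] match '-&qGf', group 1 = '-&'; at [18:21] match '-X2', group 1 = '-'.
`findall` collects group 1 from each match (3 total).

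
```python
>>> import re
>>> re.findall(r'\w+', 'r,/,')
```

['r']

Pattern: one or more of a word character.
Since nothing is captured, `findall` lists the 1 matched substring directly.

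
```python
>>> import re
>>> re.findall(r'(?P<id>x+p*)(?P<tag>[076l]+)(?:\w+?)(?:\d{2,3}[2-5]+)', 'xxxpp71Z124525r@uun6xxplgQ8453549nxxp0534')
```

[('xxxpp', '7'), ('xxp', 'l')]

This matches one or more of a literal 'x', then zero or more of the literal 'p' (captured as 'id'); then one or more of one of [076l] (captured as 'tag'); then one or more of a word character (lazy) (non-capturing group); then 2 to 3 of a digit, then one or more of a character in [2-5] (non-capturing group).
Scanning left to right: at [0:14] match 'xxxpp71Z124525', groups = ('xxxpp', '7'); at [20:32] match 'xxplgQ845354', groups = ('xxp', 'l').
2 groups means each result is a tuple of 2 captured strings — 2 here.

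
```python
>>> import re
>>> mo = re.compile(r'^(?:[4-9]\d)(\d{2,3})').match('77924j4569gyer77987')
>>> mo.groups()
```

The match spans [0:5] → '77924'.
Captured: group 1 = '924'.

('924',)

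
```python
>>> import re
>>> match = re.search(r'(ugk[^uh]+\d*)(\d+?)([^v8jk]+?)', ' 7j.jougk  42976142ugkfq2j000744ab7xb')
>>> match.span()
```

Pattern: the literal 'ugk', then one or more of any character except [uh], then zero or more of a digit (captured); then one or more of a digit (lazy) (captured); then one or more of any character except [v8jk] (lazy) (captured).
The match spans [6:20] → 'ugk  42976142u'.

(6, 20)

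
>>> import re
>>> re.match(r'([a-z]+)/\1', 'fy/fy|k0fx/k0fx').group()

'fy/fy'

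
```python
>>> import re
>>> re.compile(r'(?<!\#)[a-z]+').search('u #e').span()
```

(0, 1)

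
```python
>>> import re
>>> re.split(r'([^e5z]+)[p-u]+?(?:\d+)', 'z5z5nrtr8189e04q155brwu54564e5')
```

This matches one or more of any character except [e5z] (captured); then one or more of a character in [p-u] (lazy); then one or more of a digit (non-capturing group).
Matches to split on: at [4:12] → 'nrtr8189'; at [13:19] → '04q155'; at [19:28] → 'brwu54564'.
Because the pattern has a capturing group, `split` also inserts each captured text between the pieces.

['z5z5', 'nrt', 'e', '04', '', 'brw', 'e5']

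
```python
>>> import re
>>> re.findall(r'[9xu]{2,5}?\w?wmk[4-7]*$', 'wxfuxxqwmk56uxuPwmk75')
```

Since nothing is captured, `findall` lists the 1 matched substring directly.

['uxuPwmk75']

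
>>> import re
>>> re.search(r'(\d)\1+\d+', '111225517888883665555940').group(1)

'1'

The match spans [0:24] → '111225517888883665555940'.
Captured: group 1 = '1'.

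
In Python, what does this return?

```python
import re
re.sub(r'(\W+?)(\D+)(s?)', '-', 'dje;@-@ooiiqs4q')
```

Every occurrence is swapped for '-'.

'dje-4q'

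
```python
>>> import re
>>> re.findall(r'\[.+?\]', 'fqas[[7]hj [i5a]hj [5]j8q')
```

Lazy quantifiers expand one character at a time until the remainder of the pattern can match.
Walking the string: at [4:8] → '[[7]'; at [11:16] → '[i5a]'; at [19:22] → '[5]'.
Since nothing is captured, `findall` lists the 3 matched substrings directly.

['[[7]', '[i5a]', '[5]']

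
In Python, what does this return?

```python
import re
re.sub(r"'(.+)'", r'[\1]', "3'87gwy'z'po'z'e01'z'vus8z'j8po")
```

Matches: at [1:27] → "'87gwy'z'po'z'e01'z'vus8z'".
Each match is replaced using the text its own group 1 captured.

"3[87gwy'z'po'z'e01'z'vus8z]j8po"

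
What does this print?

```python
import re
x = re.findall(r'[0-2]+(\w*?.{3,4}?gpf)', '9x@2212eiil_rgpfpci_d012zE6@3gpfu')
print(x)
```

The pattern matches one or more of a character in [0-2]; then zero or more of a word character (lazy), then 3 to 4 of any character (lazy), then the literal 'gpf' (captured).
Lazy quantifiers expand one character at a time until the remainder of the pattern can match.
Walking the string: at [3:16] match '2212eiil_rgpf', group 1 = 'eiil_rgpf'; at [21:32] match '012zE6@3gpf', group 1 = 'zE6@3gpf'.
Because there's exactly one group, `findall` drops the full match and keeps group 1 from each hit.

['eiil_rgpf', 'zE6@3gpf']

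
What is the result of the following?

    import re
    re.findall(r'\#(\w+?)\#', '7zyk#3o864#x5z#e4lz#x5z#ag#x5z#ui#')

['3o864', 'e4lz', 'ag', 'ui']

Scanning left to right: at [4:11] match '#3o864#', group 1 = '3o864'; at [14:20] match '#e4lz#', group 1 = 'e4lz'; at [23:27] match '#ag#', group 1 = 'ag'; at [30:34] match '#ui#', group 1 = 'ui'.
With a single group, `findall` returns only what that group captured — 4 items.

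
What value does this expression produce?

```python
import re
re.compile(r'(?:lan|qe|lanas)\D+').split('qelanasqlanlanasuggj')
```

['', '']

Matches to split on: at [0:20] → 'qelanasqlanlanasuggj'.
The string is cut at each match, leaving 2 pieces.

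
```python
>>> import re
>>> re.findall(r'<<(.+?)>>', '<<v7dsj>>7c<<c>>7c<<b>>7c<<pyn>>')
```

['v7dsj', 'c', 'b', 'pyn']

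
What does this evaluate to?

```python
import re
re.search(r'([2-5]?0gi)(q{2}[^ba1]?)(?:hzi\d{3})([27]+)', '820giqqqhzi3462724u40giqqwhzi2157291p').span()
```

Pattern: optionally a character in [2-5], then the literal '0gi' (captured); then exactly 2 of the literal 'q', then optionally any character except [ba1] (captured); then the literal 'hzi', then exactly 3 of a digit (non-capturing group); then one or more of one of [27] (captured).
Unlike `match`, `search` isn't anchored — it looks for the pattern anywhere in the string.
The match spans [1:17] → '20giqqqhzi346272'.
Captured: group 1 = '20gi', group 2 = 'qqq', group 3 = '272'.

(1, 17)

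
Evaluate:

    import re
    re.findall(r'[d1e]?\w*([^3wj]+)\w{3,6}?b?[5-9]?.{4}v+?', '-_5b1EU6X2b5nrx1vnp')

['-_5b1EU6X']

This matches optionally one of [d1e], then zero or more of a word character; then one or more of any character except [3wj] (captured); then 3 to 6 of a word character (lazy), then optionally the literal 'b'; then optionally a character in [5-9], then exactly 4 of any character; then one or more of a literal 'v' (lazy).
Matches: at [0:17] match '-_5b1EU6X2b5nrx1v', group 1 = '-_5b1EU6X'.
With a single group, `findall` returns only what that group captured — 1 item.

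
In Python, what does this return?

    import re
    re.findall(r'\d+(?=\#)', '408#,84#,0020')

['408', '84']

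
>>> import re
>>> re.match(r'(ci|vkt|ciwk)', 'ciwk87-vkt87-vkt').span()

Alternation isn't longest-match — the leftmost alternative that fits at this position is chosen.
`re.match` won't scan ahead — the pattern has to work from the very first character.
The match spans [0:2] → 'ci'.
Captured: group 1 = 'ci'.

(0, 2)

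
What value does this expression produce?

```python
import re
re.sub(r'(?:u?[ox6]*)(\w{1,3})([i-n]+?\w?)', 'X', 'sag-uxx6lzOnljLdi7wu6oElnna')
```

'sag-XXwX'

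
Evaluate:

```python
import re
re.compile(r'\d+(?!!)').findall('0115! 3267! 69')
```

['011', '326', '69']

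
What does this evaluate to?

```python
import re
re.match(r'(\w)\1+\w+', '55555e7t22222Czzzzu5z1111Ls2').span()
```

(0, 28)

`re.match` won't scan ahead — the pattern has to work from the very first character.
The match spans [0:28] → '55555e7t22222Czzzzu5z1111Ls2'.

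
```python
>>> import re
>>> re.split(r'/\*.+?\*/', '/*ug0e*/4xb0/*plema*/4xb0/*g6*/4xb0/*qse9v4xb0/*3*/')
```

['', '4xb0', '4xb0', '4xb0', '']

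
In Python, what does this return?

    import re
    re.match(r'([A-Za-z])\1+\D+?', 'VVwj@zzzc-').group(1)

'V'

`\1` is not a pattern — it's the concrete string captured by group 1, re-applied verbatim.
With `match`, the pattern is implicitly anchored at the beginning.
The match spans [0:3] → 'VVw'.
Captured: group 1 = 'V'.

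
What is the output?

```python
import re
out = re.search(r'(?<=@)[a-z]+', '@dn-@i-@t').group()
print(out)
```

dn

Because the assertion is zero-width, the text it checks is not consumed and won't appear in the result.
Unlike `match`, `search` isn't anchored — it looks for the pattern anywhere in the string.
The match spans [1:3] → 'dn'.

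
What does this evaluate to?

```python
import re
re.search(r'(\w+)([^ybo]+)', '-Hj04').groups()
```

('Hj0', '4')

The pattern matches one or more of a word character (captured); then one or more of any character except [ybo] (captured).
`re.search` tries every starting position until one works.
The match spans [1:5] → 'Hj04'.
Captured: group 1 = 'Hj0', group 2 = '4'.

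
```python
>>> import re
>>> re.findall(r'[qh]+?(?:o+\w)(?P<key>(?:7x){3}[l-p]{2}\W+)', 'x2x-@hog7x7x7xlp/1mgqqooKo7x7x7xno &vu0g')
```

['7x7x7xlp/']

Pattern: one or more of one of [qh] (lazy); then one or more of the literal 'o', then a word character (non-capturing group); then the literal '7x' repeated 3 times, then exactly 2 of a character in [l-p], then one or more of a non-word character (captured as 'key').
Matches: at [5:17] match 'hog7x7x7xlp/', group 1 = '7x7x7xlp/'.
One capturing group, so `findall` returns just the captured substring from the one match — 1 in all.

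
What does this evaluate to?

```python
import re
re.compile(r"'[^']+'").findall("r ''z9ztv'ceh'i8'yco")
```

["'z9ztv'", "'i8'"]

No capturing groups, so `findall` returns the 2 full match strings.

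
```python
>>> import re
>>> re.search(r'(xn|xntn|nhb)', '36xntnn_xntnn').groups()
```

('xn',)

`|` is ordered: at each position the engine commits to the first alternative that works.
`re.search` scans for the first position where the pattern succeeds.
The match spans [2:4] → 'xn'.
Captured: group 1 = 'xn'.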